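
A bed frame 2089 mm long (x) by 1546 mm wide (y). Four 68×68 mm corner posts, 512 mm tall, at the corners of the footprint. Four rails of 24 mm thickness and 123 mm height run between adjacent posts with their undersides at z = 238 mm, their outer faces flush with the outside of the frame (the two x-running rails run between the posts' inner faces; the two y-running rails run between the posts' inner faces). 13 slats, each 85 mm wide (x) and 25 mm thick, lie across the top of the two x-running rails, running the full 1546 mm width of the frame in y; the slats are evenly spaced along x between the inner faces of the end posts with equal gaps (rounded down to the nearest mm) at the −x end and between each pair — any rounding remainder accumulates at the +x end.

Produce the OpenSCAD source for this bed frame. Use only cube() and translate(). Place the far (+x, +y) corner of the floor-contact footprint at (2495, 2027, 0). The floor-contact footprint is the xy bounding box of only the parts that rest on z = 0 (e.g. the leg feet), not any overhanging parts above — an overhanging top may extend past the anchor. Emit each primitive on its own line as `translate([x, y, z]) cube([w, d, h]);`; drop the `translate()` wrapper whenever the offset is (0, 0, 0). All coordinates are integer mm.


translate([406, 481, 0]) cube([68, 68, 512]);
translate([406, 1959, 0]) cube([68, 68, 512]);
translate([2427, 481, 0]) cube([68, 68, 512]);
translate([2427, 1959, 0]) cube([68, 68, 512]);
translate([474, 481, 238]) cube([1953, 24, 123]);
translate([474, 2003, 238]) cube([1953, 24, 123]);
translate([406, 549, 238]) cube([24, 1410, 123]);
translate([2471, 549, 238]) cube([24, 1410, 123]);
translate([534, 481, 361]) cube([85, 1546, 25]);
translate([679, 481, 361]) cube([85, 1546, 25]);
translate([824, 481, 361]) cube([85, 1546, 25]);
translate([969, 481, 361]) cube([85, 1546, 25]);
translate([1114, 481, 361]) cube([85, 1546, 25]);
translate([1259, 481, 361]) cube([85, 1546, 25]);
translate([1404, 481, 361]) cube([85, 1546, 25]);
translate([1549, 481, 361]) cube([85, 1546, 25]);
translate([1694, 481, 361]) cube([85, 1546, 25]);
translate([1839, 481, 361]) cube([85, 1546, 25]);
translate([1984, 481, 361]) cube([85, 1546, 25]);
translate([2129, 481, 361]) cube([85, 1546, 25]);
translate([2274, 481, 361]) cube([85, 1546, 25]);


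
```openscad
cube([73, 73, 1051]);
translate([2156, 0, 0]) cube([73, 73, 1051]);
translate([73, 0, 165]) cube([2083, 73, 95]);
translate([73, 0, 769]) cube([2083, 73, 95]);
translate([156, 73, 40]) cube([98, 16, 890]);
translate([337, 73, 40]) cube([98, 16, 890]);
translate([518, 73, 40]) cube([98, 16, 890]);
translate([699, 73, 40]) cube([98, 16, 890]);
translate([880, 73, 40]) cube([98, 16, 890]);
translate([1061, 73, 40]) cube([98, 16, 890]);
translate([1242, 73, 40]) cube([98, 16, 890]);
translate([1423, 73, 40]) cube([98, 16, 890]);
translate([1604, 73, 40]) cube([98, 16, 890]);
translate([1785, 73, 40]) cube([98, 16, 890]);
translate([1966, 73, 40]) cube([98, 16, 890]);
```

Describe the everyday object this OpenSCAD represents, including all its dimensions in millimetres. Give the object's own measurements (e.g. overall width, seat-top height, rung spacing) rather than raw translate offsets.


A fence section. Two 73×73 mm posts, 1051 mm tall, stand on the floor with a clear span of 2083 mm between their inner faces. Two horizontal rails of 73×95 mm section span the gap between the posts with their undersides at z = 165 mm and z = 769 mm, flush with the posts' −y face. 11 pickets, each 98 mm wide, 16 mm thick and 890 mm tall, are fixed to the +y face of the rails with their bottoms at z = 40 mm, spaced across the span with a 83 mm gap after the −x post and between neighbouring pickets, with 92 mm left before the +x post.


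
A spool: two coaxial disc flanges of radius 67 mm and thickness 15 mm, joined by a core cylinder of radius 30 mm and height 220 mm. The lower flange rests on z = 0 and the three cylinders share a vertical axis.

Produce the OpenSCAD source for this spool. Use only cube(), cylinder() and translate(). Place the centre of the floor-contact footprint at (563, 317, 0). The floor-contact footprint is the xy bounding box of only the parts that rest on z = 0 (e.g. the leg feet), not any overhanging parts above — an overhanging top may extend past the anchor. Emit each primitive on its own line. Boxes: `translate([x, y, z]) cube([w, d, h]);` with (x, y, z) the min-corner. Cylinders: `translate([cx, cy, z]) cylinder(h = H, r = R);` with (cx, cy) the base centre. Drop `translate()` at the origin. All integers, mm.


translate([563, 317, 0]) cylinder(h = 15, r = 67);
translate([563, 317, 15]) cylinder(h = 220, r = 30);
translate([563, 317, 235]) cylinder(h = 15, r = 67);


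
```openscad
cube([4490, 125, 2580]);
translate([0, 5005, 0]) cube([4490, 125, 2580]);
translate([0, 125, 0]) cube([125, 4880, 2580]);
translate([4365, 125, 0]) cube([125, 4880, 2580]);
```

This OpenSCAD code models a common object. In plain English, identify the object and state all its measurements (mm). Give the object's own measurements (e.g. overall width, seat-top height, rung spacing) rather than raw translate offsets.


The wall frame of a small rectangular building: four walls, each 2580 mm tall and 125 mm thick, enclosing a footprint 4490 mm (x) by 5130 mm (y) outside-to-outside, with no floor or roof. The front and back walls (the −y and +y sides) span the full width; the two side walls fit between them.


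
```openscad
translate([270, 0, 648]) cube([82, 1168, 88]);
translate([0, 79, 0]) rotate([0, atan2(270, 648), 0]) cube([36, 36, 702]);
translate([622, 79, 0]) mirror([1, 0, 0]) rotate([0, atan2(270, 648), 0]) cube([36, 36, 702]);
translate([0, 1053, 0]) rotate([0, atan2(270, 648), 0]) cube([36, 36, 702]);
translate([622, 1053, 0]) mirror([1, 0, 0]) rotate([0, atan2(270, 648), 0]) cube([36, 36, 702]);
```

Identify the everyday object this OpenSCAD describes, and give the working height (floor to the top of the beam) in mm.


A sawhorse. The overall height is 736 mm.

A beam across two mirrored pairs of raked legs — a sawhorse. The beam's underside is at z = 648 (matching the legs' vertical rise in atan2(270, 648)) and the beam is 88 mm tall, so its top is at 648 + 88 = 736 mm. The raked legs top out at the beam's underside, so that is the highest point.


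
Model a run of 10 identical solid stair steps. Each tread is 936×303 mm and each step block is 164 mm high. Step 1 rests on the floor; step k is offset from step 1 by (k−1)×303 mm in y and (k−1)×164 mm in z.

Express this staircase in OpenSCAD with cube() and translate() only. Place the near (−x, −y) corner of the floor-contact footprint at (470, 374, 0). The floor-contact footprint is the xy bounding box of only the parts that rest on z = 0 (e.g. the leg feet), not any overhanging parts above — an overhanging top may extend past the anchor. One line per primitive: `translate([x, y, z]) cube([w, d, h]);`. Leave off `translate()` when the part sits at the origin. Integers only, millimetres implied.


translate([470, 374, 0]) cube([936, 303, 164]);
translate([470, 677, 164]) cube([936, 303, 164]);
translate([470, 980, 328]) cube([936, 303, 164]);
translate([470, 1283, 492]) cube([936, 303, 164]);
translate([470, 1586, 656]) cube([936, 303, 164]);
translate([470, 1889, 820]) cube([936, 303, 164]);
translate([470, 2192, 984]) cube([936, 303, 164]);
translate([470, 2495, 1148]) cube([936, 303, 164]);
translate([470, 2798, 1312]) cube([936, 303, 164]);
translate([470, 3101, 1476]) cube([936, 303, 164]);


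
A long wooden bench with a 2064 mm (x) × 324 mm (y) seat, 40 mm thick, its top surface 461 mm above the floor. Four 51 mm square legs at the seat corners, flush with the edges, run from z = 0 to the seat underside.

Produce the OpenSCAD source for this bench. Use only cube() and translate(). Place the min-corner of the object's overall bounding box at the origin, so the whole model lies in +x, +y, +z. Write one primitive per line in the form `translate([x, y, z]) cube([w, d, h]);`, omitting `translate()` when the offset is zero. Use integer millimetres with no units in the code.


translate([0, 0, 421]) cube([2064, 324, 40]);
cube([51, 51, 421]);
translate([0, 273, 0]) cube([51, 51, 421]);
translate([2013, 0, 0]) cube([51, 51, 421]);
translate([2013, 273, 0]) cube([51, 51, 421]);


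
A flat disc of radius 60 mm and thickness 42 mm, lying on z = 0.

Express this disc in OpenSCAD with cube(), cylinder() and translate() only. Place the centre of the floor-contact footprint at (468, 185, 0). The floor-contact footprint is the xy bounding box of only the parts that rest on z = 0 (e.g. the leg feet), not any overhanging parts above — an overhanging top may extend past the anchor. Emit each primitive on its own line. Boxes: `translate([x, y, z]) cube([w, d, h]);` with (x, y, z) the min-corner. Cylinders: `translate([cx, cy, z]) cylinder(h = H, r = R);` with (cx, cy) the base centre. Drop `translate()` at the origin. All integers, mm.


translate([468, 185, 0]) cylinder(h = 42, r = 60);


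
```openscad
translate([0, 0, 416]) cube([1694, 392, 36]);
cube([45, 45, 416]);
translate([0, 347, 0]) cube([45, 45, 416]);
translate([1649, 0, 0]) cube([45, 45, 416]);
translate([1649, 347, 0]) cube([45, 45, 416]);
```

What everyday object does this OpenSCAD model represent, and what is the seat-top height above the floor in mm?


A bench. The seat-top height is 452 mm.

A long slab on four corner posts — a bench. The slab sits at z = 416 with thickness 36, so the top is 416 + 36 = 452 mm.


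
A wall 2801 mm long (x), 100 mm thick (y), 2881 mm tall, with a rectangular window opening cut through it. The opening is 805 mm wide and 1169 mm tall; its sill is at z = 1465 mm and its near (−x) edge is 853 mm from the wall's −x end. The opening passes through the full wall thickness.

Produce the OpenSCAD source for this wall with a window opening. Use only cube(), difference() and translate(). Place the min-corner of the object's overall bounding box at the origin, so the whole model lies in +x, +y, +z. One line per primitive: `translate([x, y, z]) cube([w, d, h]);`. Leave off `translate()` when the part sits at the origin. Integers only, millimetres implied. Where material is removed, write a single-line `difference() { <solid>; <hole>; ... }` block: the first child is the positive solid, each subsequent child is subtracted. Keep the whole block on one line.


difference() { cube([2801, 100, 2881]); translate([853, 0, 1465]) cube([805, 100, 1169]); }


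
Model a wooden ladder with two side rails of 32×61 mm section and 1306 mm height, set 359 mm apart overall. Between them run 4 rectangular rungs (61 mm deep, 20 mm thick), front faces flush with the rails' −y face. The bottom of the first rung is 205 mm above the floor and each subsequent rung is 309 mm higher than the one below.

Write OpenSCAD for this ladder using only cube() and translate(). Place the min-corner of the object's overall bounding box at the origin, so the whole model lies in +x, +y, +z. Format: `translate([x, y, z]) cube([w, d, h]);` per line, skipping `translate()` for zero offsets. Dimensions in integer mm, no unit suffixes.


// rung span = 359 - 2*32 = 295
// rung[k] z = 205 + k*309
cube([32, 61, 1306]);
translate([327, 0, 0]) cube([32, 61, 1306]);
translate([32, 0, 205]) cube([295, 61, 20]);
translate([32, 0, 514]) cube([295, 61, 20]);
translate([32, 0, 823]) cube([295, 61, 20]);
translate([32, 0, 1132]) cube([295, 61, 20]);


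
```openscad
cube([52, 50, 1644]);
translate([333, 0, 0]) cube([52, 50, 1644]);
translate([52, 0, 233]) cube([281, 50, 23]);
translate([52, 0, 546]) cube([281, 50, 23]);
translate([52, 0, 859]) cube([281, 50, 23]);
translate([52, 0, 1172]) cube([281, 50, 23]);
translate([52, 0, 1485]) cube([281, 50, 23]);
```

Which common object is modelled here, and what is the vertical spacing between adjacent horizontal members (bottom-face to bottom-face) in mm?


A ladder. The rung spacing is 313 mm.

Two tall 52×50 posts with 5 short bars between them — a ladder. Adjacent rungs sit at z = 233 and z = 546, so the spacing is 546 − 233 = 313 mm.


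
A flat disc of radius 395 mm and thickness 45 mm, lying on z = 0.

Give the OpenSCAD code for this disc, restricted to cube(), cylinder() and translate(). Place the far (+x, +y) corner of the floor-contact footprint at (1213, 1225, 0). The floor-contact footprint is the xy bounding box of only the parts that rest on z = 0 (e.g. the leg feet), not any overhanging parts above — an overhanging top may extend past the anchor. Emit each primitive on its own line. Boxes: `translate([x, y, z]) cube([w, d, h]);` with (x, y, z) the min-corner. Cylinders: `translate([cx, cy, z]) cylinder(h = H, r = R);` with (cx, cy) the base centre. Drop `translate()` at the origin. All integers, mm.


translate([818, 830, 0]) cylinder(h = 45, r = 395);


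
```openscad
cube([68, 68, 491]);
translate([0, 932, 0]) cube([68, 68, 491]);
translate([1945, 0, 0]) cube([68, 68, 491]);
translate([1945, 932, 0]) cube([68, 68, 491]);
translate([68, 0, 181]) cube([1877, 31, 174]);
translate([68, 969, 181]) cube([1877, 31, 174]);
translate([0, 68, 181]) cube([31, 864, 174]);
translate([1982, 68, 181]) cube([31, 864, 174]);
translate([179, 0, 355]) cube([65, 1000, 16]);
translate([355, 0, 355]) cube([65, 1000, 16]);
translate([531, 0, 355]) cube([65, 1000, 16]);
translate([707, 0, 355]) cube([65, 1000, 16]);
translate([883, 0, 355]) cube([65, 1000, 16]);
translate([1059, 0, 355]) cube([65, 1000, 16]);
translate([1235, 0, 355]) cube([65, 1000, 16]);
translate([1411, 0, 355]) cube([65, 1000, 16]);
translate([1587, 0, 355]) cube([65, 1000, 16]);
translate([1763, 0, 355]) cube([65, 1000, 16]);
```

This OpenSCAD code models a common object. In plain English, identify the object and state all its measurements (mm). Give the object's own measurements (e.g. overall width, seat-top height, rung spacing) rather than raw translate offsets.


A bed frame 2013 mm long (x) by 1000 mm wide (y). Four 68×68 mm corner posts, 491 mm tall, at the corners of the footprint. Four rails of 31 mm thickness and 174 mm height run between adjacent posts with their undersides at z = 181 mm, their outer faces flush with the outside of the frame (the two x-running rails run between the posts' inner faces; the two y-running rails run between the posts' inner faces). 10 slats, each 65 mm wide (x) and 16 mm thick, lie across the top of the two x-running rails, running the full 1000 mm width of the frame in y; along x they sit between the end posts with a 111 mm gap after the −x posts and between neighbouring slats, leaving 117 mm before the +x posts.


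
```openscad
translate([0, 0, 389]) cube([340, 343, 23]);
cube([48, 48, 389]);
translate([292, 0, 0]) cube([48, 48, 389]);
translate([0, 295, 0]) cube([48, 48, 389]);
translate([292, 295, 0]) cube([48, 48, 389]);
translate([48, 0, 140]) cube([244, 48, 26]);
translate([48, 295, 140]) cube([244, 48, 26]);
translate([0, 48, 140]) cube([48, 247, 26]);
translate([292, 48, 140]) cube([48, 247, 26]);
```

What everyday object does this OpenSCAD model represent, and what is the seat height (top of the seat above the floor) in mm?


A stool. The seat height is 412 mm.

A 340×343×23 slab at z = 389 on four corner posts — a stool. The seat top is 389 + 23 = 412 mm.


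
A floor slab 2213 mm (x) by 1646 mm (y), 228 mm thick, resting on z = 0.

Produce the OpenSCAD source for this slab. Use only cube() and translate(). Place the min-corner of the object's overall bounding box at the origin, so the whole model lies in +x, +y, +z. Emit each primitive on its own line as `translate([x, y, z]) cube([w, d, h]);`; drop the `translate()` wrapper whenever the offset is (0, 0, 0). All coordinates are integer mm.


cube([2213, 1646, 228]);


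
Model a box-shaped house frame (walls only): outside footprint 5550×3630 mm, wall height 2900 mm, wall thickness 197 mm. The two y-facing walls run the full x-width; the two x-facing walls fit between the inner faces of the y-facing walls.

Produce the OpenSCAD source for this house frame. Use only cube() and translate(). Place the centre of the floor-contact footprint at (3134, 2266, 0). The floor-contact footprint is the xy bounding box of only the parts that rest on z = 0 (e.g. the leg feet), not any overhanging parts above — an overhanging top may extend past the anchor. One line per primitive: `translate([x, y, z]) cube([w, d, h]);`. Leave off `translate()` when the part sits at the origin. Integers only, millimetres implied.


translate([359, 451, 0]) cube([5550, 197, 2900]);
translate([359, 3884, 0]) cube([5550, 197, 2900]);
translate([359, 648, 0]) cube([197, 3236, 2900]);
translate([5712, 648, 0]) cube([197, 3236, 2900]);


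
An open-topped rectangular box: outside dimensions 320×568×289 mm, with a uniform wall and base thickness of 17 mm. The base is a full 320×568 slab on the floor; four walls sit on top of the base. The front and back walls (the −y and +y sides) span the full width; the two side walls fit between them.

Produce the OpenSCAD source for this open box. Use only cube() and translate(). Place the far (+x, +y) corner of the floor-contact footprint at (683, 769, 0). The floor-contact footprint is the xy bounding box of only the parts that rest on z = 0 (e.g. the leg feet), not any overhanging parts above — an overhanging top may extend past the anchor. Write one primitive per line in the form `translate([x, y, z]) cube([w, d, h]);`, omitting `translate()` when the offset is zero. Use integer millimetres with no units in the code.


translate([363, 201, 0]) cube([320, 568, 17]);
translate([363, 201, 17]) cube([320, 17, 272]);
translate([363, 752, 17]) cube([320, 17, 272]);
translate([363, 218, 17]) cube([17, 534, 272]);
translate([666, 218, 17]) cube([17, 534, 272]);


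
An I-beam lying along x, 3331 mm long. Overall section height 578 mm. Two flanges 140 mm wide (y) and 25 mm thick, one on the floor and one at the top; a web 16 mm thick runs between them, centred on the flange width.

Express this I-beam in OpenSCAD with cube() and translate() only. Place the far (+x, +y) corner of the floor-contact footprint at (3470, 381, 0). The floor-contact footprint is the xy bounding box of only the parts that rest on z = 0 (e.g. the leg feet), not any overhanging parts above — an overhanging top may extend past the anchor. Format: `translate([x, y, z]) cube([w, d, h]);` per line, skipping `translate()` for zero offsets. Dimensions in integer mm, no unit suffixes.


translate([139, 241, 0]) cube([3331, 140, 25]);
translate([139, 303, 25]) cube([3331, 16, 528]);
translate([139, 241, 553]) cube([3331, 140, 25]);


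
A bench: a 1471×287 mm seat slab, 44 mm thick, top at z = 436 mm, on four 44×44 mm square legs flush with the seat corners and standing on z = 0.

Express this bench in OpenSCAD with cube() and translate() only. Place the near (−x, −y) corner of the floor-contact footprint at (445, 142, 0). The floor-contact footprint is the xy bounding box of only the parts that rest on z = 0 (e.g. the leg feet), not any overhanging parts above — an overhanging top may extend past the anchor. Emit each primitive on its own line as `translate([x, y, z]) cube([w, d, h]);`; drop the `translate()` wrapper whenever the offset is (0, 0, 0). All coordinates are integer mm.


translate([445, 142, 392]) cube([1471, 287, 44]);
translate([445, 142, 0]) cube([44, 44, 392]);
translate([445, 385, 0]) cube([44, 44, 392]);
translate([1872, 142, 0]) cube([44, 44, 392]);
translate([1872, 385, 0]) cube([44, 44, 392]);


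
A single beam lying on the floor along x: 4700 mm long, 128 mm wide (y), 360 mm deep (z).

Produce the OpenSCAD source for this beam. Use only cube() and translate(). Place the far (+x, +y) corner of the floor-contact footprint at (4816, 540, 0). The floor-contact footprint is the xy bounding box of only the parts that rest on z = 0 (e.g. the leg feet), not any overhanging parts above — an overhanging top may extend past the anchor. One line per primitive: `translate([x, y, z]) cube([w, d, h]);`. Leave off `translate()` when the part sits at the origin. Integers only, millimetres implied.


translate([116, 412, 0]) cube([4700, 128, 360]);


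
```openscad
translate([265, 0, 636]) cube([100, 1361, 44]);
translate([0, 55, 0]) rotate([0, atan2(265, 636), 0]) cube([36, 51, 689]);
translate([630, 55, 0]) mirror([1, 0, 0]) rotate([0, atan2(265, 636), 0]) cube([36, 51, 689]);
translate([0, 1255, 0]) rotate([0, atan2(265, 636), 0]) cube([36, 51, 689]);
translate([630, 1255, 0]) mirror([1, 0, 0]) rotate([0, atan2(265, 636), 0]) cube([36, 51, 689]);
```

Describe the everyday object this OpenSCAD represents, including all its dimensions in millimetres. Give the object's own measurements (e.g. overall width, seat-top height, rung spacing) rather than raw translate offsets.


A sawhorse. A 100×1361×44 mm beam (x, y, z) sits on two A-frame leg pairs. Each pair is two raked legs of 36×51 mm section (51 mm along y) splaying symmetrically in x. Each leg rises 636 mm vertically over 265 mm of horizontal reach and is 689 mm long along its own axis. Every leg's outer bottom edge rests on the floor and its outer top edge meets a bottom edge of the beam — the left legs (tilting toward +x) meet the beam's −x bottom edge, the right legs (their mirror images, tilting toward −x) meet its +x bottom edge — so the leg tops tuck under the beam, the beam's underside is 636 mm above the floor, and the feet are 630 mm apart outside-to-outside with the beam centred between them. The two leg pairs are set in 55 mm from either end of the beam.


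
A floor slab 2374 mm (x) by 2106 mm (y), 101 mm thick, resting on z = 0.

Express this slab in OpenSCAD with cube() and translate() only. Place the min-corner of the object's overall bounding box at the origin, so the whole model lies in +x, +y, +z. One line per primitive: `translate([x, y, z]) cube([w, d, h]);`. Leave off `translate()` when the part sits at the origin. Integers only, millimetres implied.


cube([2374, 2106, 101]);


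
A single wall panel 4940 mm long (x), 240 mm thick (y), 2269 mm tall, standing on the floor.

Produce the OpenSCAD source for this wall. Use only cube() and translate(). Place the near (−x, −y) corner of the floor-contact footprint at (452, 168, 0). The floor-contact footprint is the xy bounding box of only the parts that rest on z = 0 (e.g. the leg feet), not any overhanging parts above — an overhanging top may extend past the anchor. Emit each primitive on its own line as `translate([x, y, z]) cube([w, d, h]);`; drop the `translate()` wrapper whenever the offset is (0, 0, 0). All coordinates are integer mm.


translate([452, 168, 0]) cube([4940, 240, 2269]);


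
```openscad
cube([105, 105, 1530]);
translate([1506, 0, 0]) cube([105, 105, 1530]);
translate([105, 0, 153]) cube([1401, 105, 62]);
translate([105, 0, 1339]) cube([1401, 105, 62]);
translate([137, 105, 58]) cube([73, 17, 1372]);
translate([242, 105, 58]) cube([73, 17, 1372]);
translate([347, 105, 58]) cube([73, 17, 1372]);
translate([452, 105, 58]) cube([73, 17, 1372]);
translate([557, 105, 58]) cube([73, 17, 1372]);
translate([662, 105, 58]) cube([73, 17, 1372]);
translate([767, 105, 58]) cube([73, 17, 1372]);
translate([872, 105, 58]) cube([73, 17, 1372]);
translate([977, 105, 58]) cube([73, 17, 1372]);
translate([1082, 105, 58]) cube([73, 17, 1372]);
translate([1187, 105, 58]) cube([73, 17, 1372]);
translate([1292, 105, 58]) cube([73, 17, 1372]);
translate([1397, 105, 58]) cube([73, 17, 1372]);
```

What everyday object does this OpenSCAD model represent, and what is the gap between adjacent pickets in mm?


A fence section. The picket gap is 32 mm.

Two posts, two rails, 13 pickets — a fence section. Span 1401 mm holds 13 pickets of 73 mm with 14 equal gaps: ⌊(1401 − 13·73) / 14⌋ = 32 mm.


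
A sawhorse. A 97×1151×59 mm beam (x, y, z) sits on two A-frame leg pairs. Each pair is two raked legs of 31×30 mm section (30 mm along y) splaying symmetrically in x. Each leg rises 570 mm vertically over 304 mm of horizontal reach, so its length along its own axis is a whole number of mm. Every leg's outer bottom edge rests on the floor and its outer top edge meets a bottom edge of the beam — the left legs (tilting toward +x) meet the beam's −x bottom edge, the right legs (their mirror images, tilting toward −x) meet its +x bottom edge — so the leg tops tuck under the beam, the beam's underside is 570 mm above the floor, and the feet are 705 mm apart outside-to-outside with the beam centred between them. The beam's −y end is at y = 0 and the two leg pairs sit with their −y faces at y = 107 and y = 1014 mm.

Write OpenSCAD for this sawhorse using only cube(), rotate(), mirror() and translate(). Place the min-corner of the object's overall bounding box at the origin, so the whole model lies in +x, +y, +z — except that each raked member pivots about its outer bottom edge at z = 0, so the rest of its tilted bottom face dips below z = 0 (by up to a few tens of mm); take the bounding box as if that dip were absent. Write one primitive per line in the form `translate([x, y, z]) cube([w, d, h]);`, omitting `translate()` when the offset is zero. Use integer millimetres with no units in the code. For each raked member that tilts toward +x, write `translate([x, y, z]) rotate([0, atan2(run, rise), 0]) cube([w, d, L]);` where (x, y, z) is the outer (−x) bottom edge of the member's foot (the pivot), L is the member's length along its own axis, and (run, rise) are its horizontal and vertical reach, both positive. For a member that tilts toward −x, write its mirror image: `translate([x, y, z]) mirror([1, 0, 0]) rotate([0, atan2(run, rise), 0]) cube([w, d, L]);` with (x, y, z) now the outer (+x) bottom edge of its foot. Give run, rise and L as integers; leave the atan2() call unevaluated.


translate([304, 0, 570]) cube([97, 1151, 59]);
translate([0, 107, 0]) rotate([0, atan2(304, 570), 0]) cube([31, 30, 646]);
translate([705, 107, 0]) mirror([1, 0, 0]) rotate([0, atan2(304, 570), 0]) cube([31, 30, 646]);
translate([0, 1014, 0]) rotate([0, atan2(304, 570), 0]) cube([31, 30, 646]);
translate([705, 1014, 0]) mirror([1, 0, 0]) rotate([0, atan2(304, 570), 0]) cube([31, 30, 646]);


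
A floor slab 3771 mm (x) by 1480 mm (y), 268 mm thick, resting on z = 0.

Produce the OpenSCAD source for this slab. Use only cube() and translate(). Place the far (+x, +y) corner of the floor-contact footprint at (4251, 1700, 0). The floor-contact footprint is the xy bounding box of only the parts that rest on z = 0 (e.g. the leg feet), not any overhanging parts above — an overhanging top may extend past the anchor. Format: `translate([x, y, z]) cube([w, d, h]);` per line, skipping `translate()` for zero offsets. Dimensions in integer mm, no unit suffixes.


translate([480, 220, 0]) cube([3771, 1480, 268]);


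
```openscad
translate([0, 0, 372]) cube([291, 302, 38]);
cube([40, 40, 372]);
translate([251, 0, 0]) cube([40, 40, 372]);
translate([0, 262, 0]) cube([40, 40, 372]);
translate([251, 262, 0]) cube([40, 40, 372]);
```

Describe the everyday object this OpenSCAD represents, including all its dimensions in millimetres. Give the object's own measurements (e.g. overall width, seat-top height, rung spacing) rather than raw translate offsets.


A simple wooden stool: a rectangular seat 291 mm (x) by 302 mm (y), 38 mm thick, top face at z = 410 mm, on four square legs, each 40×40 mm in cross-section. The legs rest on z = 0, each flush with a corner of the seat.


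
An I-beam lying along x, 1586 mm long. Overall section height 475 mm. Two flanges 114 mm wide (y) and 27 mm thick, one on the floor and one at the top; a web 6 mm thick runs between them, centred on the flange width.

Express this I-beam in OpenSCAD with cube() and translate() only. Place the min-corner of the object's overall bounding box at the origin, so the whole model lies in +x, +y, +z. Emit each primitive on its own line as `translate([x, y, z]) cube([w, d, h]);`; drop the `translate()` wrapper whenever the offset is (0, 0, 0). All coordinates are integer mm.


cube([1586, 114, 27]);
translate([0, 54, 27]) cube([1586, 6, 421]);
translate([0, 0, 448]) cube([1586, 114, 27]);


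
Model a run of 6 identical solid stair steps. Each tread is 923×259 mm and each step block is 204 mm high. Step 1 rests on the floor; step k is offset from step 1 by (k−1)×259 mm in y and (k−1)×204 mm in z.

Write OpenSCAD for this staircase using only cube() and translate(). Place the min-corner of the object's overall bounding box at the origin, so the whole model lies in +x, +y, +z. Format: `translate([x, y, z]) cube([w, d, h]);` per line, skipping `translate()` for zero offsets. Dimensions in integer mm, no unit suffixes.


cube([923, 259, 204]);
translate([0, 259, 204]) cube([923, 259, 204]);
translate([0, 518, 408]) cube([923, 259, 204]);
translate([0, 777, 612]) cube([923, 259, 204]);
translate([0, 1036, 816]) cube([923, 259, 204]);
translate([0, 1295, 1020]) cube([923, 259, 204]);


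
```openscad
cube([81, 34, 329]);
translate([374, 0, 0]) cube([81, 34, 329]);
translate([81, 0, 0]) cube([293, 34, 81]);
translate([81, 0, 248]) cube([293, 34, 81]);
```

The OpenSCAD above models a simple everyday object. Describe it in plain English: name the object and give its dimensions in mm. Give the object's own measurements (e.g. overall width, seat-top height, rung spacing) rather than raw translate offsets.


A rectangular picture frame lying in the x–z plane (depth along y). The opening is 293 mm wide (x) by 167 mm tall (z), surrounded by a border 81 mm wide on all four sides. The frame is 34 mm deep and is made of two full-height vertical stiles with two horizontal rails fitted between them.


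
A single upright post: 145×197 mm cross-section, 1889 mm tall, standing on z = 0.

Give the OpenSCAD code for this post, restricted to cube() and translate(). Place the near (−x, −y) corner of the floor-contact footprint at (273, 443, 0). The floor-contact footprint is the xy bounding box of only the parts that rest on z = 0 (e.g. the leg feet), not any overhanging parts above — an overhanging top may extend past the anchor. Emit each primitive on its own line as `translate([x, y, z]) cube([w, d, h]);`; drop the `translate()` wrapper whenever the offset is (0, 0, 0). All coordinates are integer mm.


translate([273, 443, 0]) cube([145, 197, 1889]);


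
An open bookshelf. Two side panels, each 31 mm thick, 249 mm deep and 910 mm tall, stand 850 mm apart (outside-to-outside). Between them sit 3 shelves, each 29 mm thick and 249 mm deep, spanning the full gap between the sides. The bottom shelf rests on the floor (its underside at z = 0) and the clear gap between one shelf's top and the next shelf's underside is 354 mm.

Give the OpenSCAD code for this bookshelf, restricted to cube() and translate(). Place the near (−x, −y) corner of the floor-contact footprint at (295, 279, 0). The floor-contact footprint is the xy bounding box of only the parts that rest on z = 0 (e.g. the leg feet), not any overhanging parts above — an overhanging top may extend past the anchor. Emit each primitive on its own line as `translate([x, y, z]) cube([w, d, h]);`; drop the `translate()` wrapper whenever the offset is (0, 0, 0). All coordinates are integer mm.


translate([295, 279, 0]) cube([31, 249, 910]);
translate([1114, 279, 0]) cube([31, 249, 910]);
translate([326, 279, 0]) cube([788, 249, 29]);
translate([326, 279, 383]) cube([788, 249, 29]);
translate([326, 279, 766]) cube([788, 249, 29]);


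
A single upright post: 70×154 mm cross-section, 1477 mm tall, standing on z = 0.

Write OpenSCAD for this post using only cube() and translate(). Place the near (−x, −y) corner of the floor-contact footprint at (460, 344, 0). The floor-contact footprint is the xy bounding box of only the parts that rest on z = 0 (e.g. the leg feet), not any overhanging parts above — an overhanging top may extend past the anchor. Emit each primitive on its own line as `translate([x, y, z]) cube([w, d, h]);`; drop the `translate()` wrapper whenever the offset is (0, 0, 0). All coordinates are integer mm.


translate([460, 344, 0]) cube([70, 154, 1477]);


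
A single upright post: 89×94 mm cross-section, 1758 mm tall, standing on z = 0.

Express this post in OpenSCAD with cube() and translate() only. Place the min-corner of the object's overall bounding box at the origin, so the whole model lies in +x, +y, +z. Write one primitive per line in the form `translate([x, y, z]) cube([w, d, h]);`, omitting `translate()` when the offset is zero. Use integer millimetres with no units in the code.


cube([89, 94, 1758]);


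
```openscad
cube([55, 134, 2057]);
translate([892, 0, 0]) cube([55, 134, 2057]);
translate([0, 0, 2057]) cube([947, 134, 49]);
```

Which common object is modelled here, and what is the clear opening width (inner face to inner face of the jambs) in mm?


A door frame. The clear opening width is 837 mm.

Two 2057 mm tall posts with a header on top — a door frame. The left jamb is 55 mm wide at x = 0; the right jamb starts at x = 892. The clear opening is 892 − 55 = 837 mm.


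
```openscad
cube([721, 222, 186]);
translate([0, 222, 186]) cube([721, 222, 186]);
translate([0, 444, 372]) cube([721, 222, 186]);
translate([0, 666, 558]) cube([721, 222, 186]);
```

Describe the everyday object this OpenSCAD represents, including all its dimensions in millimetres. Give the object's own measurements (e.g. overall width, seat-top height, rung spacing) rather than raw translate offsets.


A straight staircase of 4 solid steps. Each step is 721 mm wide (x), 222 mm deep (y, the going) and 186 mm tall (the rise). The first step rests on the floor; each subsequent step sits one going further in +y and one rise higher in +z, directly behind and above the previous step with no overlap.


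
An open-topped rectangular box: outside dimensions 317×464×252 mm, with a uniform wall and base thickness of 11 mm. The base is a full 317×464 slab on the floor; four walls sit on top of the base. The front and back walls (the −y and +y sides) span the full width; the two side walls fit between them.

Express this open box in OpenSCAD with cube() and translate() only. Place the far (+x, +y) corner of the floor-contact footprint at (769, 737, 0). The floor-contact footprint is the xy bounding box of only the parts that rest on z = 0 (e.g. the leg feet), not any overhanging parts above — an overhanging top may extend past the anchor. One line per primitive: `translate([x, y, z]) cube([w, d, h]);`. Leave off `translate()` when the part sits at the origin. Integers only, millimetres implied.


translate([452, 273, 0]) cube([317, 464, 11]);
translate([452, 273, 11]) cube([317, 11, 241]);
translate([452, 726, 11]) cube([317, 11, 241]);
translate([452, 284, 11]) cube([11, 442, 241]);
translate([758, 284, 11]) cube([11, 442, 241]);


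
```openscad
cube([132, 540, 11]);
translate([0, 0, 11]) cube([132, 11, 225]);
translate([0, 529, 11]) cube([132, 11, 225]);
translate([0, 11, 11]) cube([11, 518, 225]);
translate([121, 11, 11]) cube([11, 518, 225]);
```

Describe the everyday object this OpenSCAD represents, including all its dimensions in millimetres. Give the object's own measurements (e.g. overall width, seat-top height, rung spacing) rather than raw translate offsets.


An open-topped rectangular box: outside dimensions 132×540×236 mm, with a uniform wall and base thickness of 11 mm. The base is a full 132×540 slab on the floor; four walls sit on top of the base. The front and back walls (the −y and +y sides) span the full width; the two side walls fit between them.


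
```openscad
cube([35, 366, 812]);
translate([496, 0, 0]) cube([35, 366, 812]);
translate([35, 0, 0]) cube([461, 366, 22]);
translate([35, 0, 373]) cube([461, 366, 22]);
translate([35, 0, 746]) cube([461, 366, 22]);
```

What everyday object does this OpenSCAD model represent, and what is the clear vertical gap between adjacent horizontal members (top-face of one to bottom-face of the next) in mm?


A bookshelf. The clear shelf gap is 351 mm.

Two tall side panels with 3 horizontal boards between them — a bookshelf. The first two shelf undersides are at z = 0 and z = 373; with shelf thickness 22, the clear gap is 373 − 0 − 22 = 351 mm.


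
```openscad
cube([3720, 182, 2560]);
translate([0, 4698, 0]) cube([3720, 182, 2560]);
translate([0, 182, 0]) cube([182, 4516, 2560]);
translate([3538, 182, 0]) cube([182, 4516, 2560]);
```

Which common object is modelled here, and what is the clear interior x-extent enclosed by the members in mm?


A house (or room) frame. The interior width is 3356 mm.

Four 2560 mm walls enclosing a rectangle with no floor or roof — a room or house frame. Outside width is 3720 mm and wall thickness is 182 mm, so the interior width is 3720 − 2 × 182 = 3356 mm.


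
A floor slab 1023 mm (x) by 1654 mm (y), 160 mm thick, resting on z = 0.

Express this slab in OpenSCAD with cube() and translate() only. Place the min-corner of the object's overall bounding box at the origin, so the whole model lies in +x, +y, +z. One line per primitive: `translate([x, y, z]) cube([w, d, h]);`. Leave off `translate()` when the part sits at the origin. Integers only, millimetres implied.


cube([1023, 1654, 160]);


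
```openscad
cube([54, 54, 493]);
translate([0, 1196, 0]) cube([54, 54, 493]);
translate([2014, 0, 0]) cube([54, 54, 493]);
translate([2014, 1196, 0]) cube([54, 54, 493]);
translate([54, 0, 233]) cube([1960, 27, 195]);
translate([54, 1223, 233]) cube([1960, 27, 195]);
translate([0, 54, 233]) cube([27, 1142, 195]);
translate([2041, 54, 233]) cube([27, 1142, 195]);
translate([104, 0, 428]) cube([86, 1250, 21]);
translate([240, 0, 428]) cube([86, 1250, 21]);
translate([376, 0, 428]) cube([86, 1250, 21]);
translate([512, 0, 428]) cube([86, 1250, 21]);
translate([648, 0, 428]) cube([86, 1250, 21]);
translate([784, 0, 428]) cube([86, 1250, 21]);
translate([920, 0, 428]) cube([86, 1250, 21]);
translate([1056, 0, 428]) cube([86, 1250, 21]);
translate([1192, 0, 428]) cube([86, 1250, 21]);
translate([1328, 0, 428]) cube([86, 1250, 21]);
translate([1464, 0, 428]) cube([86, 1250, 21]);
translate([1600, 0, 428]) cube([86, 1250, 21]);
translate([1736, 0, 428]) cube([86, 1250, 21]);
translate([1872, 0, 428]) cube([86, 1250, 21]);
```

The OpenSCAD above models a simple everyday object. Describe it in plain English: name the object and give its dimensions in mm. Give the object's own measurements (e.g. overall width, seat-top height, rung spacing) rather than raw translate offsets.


A bed frame 2068 mm long (x) by 1250 mm wide (y). Four 54×54 mm corner posts, 493 mm tall, at the corners of the footprint. Four rails of 27 mm thickness and 195 mm height run between adjacent posts with their undersides at z = 233 mm, their outer faces flush with the outside of the frame (the two x-running rails run between the posts' inner faces; the two y-running rails run between the posts' inner faces). 14 slats, each 86 mm wide (x) and 21 mm thick, lie across the top of the two x-running rails, running the full 1250 mm width of the frame in y; along x they sit between the end posts with a 50 mm gap after the −x posts and between neighbouring slats, leaving 56 mm before the +x posts.


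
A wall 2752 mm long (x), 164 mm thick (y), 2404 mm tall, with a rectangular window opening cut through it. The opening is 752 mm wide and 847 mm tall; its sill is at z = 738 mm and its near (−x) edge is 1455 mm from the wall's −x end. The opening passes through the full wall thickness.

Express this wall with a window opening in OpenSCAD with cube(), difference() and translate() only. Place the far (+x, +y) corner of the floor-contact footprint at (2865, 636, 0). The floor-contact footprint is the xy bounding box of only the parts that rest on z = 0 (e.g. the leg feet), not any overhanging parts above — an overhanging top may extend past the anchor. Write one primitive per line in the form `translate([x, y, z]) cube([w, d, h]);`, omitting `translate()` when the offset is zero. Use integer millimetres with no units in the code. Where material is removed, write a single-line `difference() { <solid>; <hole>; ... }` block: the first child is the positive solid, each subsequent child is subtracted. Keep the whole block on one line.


difference() { translate([113, 472, 0]) cube([2752, 164, 2404]); translate([1568, 472, 738]) cube([752, 164, 847]); }
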